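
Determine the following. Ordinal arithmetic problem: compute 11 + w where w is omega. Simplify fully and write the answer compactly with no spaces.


Compute 11 + w.
Ordinal + is associative but NOT commutative; for finite n>0, n + w = w but w + n stays w+n.
Any finite left addend is absorbed by w on the right: 11 + w = w.
Result = w

w


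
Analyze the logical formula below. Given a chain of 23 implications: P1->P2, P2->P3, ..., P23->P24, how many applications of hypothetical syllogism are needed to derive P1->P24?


With 23 implications in a chain connecting 24 propositions:
P1->P2, P2->P3, ..., P23->P24
Steps needed = (number of implications) - 1 = 23 - 1 = 22

22


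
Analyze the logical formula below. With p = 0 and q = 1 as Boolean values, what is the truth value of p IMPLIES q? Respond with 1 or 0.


p = 0, q = 1
Operation: p IMPLIES q
Evaluate: 0 IMPLIES 1 = 1

1


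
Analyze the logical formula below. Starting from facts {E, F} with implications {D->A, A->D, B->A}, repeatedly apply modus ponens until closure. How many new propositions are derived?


Initial facts: {E, F}
Apply modus ponens to closure:
  (no implication fires)
Final known: {E, F}
New propositions: {(none)}
Count = 0

0


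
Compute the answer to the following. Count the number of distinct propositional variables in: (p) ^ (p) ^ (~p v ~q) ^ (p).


Identify each variable that appears in the formula.
Variables found: p, q
Count = 2

2


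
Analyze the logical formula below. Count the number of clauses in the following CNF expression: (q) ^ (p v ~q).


A CNF formula is a conjunction of clauses.
Clauses are separated by ^.
Counting the conjuncts: 2 clauses.

2


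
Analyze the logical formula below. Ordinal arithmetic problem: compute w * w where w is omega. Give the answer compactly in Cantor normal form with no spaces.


Compute w * w.
Ordinal * is associative and left-distributive over +, but NOT commutative; for finite n>1, n*w = w but w*n stays w*n.
w * w = w^2 by definition.
Result = w^2

w^2


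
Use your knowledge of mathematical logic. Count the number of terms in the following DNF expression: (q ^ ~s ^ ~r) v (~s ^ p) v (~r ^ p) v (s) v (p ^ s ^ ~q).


A DNF formula is a disjunction of terms (conjunctions).
Terms are separated by v.
Counting the disjuncts: 5 terms.

5


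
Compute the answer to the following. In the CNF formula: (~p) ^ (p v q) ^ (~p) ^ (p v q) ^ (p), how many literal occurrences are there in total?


Counting literals in each clause:
Clause 1: 1 literal(s)
Clause 2: 2 literal(s)
Clause 3: 1 literal(s)
Clause 4: 2 literal(s)
Clause 5: 1 literal(s)
Total = 7

7


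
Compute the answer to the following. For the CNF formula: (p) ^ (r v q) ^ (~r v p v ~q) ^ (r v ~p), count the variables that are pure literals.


Check each variable for pure literal status:
p: mixed (not pure)
q: mixed (not pure)
r: mixed (not pure)
Pure literal count = 0

0


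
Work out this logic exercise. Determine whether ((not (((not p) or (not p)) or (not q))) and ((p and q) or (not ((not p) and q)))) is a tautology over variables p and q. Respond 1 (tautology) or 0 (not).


Check all 4 assignments:
p=0, q=0: 0
p=0, q=1: 0
p=1, q=0: 0
p=1, q=1: 1
Satisfying count = 1/4.
Tautology iff count = 4: no.

0


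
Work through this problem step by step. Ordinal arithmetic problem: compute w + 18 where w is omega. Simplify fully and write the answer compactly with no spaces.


Compute w + 18.
Ordinal + is associative but NOT commutative; for finite n>0, n + w = w but w + n stays w+n.
w + 18 is already in normal form (a successor ordinal beyond w).
Result = w+18

w+18


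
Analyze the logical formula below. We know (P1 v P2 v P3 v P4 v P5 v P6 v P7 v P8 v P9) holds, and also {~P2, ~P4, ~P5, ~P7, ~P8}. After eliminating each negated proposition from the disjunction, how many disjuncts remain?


Original disjuncts (9): P1, P2, P3, P4, P5, P6, P7, P8, P9
Negated (eliminate): ~P2, ~P4, ~P5, ~P7, ~P8
Remaining disjuncts: P1, P3, P6, P9
Count = 9 - 5 = 4

4


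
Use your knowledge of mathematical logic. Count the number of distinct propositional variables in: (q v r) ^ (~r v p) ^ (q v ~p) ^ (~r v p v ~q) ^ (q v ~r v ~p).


Identify each variable that appears in the formula.
Variables found: p, q, r
Count = 3

3


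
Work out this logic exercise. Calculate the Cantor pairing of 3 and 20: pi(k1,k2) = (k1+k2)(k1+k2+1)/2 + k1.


k1 + k2 = 23
(k1+k2)(k1+k2+1)/2 = 23 * 24 / 2 = 276
pi = 276 + 3 = 279

279


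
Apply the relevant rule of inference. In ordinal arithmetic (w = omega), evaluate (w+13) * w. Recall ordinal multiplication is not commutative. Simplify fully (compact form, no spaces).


Compute (w+13) * w.
Ordinal * is associative and left-distributive over +, but NOT commutative; for finite n>1, n*w = w but w*n stays w*n.
(w+13) * w = sup{(w+13)*k : k<w} = sup{w*k+13} = w^2 (the +13 tail is absorbed in the limit).
Result = w^2

w^2


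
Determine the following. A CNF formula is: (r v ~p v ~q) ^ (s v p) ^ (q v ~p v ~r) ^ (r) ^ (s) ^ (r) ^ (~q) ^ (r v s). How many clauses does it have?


A CNF formula is a conjunction of clauses.
Clauses are separated by ^.
Counting the conjuncts: 8 clauses.

8


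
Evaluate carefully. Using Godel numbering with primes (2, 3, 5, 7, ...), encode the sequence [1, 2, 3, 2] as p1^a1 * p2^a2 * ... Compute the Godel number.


Encode each element as an exponent of the corresponding prime:
  2^1 = 2
  3^2 = 9
  5^3 = 125
  7^2 = 49
Product = 2 * 9 * 125 * 49 = 110250

110250


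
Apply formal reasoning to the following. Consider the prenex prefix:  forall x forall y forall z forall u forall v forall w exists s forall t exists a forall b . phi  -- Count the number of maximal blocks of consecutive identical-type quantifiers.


Quantifier-type sequence: A A A A A A E A E A  (A=forall, E=exists)
Group into maximal same-type runs:
  Ax6 | Ex1 | Ax1 | Ex1 | Ax1
Number of blocks = 5

5


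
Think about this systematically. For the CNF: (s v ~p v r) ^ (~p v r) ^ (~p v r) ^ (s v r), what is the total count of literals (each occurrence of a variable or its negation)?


Counting literals in each clause:
Clause 1: 3 literal(s)
Clause 2: 2 literal(s)
Clause 3: 2 literal(s)
Clause 4: 2 literal(s)
Total = 9

9


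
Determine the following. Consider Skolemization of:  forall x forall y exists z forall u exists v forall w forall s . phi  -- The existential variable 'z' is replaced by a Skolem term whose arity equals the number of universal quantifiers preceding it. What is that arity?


Quantifier prefix: forall x forall y exists z forall u exists v forall w forall s
'z' is existentially quantified at position 3.
Universal variables preceding it: x, y
Skolem function arity = 2

2


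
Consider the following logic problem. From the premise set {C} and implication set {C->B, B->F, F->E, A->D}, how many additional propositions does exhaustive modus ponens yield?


Initial facts: {C}
Apply modus ponens to closure:
  C and C->B  =>  B
  B and B->F  =>  F
  F and F->E  =>  E
Final known: {B, C, E, F}
New propositions: {B, E, F}
Count = 3

3


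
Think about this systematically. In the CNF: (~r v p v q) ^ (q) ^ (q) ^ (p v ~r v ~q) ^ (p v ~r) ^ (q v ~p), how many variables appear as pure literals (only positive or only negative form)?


Check each variable for pure literal status:
p: mixed (not pure)
q: mixed (not pure)
r: pure negative
Pure literal count = 1

1


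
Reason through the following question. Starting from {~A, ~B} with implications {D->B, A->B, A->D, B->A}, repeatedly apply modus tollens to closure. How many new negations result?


Initial negated facts: {~A, ~B}
Apply modus tollens to closure:
  ~B and D->B  =>  ~D
Final negated: {~A, ~B, ~D}
New negations: {~D}
Count = 1

1


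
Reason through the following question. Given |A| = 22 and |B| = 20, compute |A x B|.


The Cartesian product A x B contains all ordered pairs (a, b).
|A x B| = |A| * |B| = 22 * 20 = 440

440


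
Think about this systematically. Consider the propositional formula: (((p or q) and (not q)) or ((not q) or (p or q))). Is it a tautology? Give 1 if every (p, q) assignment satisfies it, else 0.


Check all 4 assignments:
p=0, q=0: 1
p=0, q=1: 1
p=1, q=0: 1
p=1, q=1: 1
Satisfying count = 4/4.
Tautology iff count = 4: yes.

1


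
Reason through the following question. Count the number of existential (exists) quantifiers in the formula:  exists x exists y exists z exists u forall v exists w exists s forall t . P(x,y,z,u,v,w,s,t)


Quantifier prefix: exists x exists y exists z exists u forall v exists w exists s forall t
Mark each quantifier type:
  E E E E U E E U
Universal count = 2, Existential count = 6
Asked for existential (exists) quantifiers: 6

6


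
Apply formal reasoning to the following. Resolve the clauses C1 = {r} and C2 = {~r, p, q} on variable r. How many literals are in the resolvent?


Remove r from C1 and ~r from C2.
C1 remainder: {}
C2 remainder: {p, q}
Union (resolvent): {p, q}
Resolvent has 2 literal(s).

2


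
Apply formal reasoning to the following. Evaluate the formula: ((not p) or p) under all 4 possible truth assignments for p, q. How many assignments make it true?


Check all 4 assignments:
p=0, q=0: 1
p=0, q=1: 1
p=1, q=0: 1
p=1, q=1: 1
Count of True = 4

4


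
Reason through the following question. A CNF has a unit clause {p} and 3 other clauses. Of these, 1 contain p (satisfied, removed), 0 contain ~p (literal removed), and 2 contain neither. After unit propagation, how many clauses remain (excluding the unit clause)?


Satisfied (removed): 1
Shortened (remain): 0
Unchanged (remain): 2
Remaining = 0 + 2 = 2

2


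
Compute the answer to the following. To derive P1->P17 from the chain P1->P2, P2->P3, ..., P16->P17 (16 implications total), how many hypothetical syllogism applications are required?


With 16 implications in a chain connecting 17 propositions:
P1->P2, P2->P3, ..., P16->P17
Steps needed = (number of implications) - 1 = 16 - 1 = 15

15


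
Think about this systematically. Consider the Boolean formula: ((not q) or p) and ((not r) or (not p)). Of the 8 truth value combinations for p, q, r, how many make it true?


Evaluate all 8 assignments for p, q, r:
p=0, q=0, r=0: 1
p=0, q=0, r=1: 1
p=0, q=1, r=0: 0
p=0, q=1, r=1: 0
p=1, q=0, r=0: 1
p=1, q=0, r=1: 0
p=1, q=1, r=0: 1
p=1, q=1, r=1: 0
Satisfying count = 4

4


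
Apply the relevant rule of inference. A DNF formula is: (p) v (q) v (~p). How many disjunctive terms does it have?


A DNF formula is a disjunction of terms (conjunctions).
Terms are separated by v.
Counting the disjuncts: 3 terms.

3


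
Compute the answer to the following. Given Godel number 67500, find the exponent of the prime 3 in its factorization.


Factorize 67500 by dividing by 3 repeatedly.
Division steps: 3 divides 67500 exactly 3 time(s).
Exponent of 3 = 3

3


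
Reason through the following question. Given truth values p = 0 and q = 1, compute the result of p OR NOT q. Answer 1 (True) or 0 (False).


p = 0, q = 1
Operation: p OR NOT q
Evaluate: 0 OR NOT 1 = 0

0


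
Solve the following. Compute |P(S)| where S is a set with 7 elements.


The power set of a set with n elements has 2^n elements.
|P(S)| = 2^7 = 128

128


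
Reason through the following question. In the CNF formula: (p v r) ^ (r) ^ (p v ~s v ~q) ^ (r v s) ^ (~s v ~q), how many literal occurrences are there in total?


Counting literals in each clause:
Clause 1: 2 literal(s)
Clause 2: 1 literal(s)
Clause 3: 3 literal(s)
Clause 4: 2 literal(s)
Clause 5: 2 literal(s)
Total = 10

10


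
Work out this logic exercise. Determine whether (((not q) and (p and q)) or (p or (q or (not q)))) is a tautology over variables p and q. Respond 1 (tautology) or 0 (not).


Check all 4 assignments:
p=0, q=0: 1
p=0, q=1: 1
p=1, q=0: 1
p=1, q=1: 1
Satisfying count = 4/4.
Tautology iff count = 4: yes.

1


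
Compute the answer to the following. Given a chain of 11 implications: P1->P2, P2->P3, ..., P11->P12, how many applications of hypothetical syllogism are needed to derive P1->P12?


With 11 implications in a chain connecting 12 propositions:
P1->P2, P2->P3, ..., P11->P12
Steps needed = (number of implications) - 1 = 11 - 1 = 10

10


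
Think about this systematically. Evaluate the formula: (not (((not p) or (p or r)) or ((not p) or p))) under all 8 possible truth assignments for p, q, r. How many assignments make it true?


Check all 8 assignments:
p=0, q=0, r=0: 0
p=0, q=0, r=1: 0
p=0, q=1, r=0: 0
p=0, q=1, r=1: 0
p=1, q=0, r=0: 0
p=1, q=0, r=1: 0
p=1, q=1, r=0: 0
p=1, q=1, r=1: 0
Count of True = 0

0


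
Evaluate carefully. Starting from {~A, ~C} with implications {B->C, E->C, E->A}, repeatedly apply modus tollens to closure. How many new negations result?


Initial negated facts: {~A, ~C}
Apply modus tollens to closure:
  ~C and B->C  =>  ~B
  ~C and E->C  =>  ~E
Final negated: {~A, ~B, ~C, ~E}
New negations: {~B, ~E}
Count = 2

2


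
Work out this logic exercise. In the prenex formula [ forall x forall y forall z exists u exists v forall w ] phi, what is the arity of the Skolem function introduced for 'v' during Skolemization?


Quantifier prefix: forall x forall y forall z exists u exists v forall w
'v' is existentially quantified at position 5.
Universal variables preceding it: x, y, z
Skolem function arity = 3

3


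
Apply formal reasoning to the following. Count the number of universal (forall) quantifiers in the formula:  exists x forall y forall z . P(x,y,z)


Quantifier prefix: exists x forall y forall z
Mark each quantifier type:
  E U U
Universal count = 2, Existential count = 1
Asked for universal (forall) quantifiers: 2

2


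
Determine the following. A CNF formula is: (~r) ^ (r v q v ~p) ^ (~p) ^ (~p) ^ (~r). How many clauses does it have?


A CNF formula is a conjunction of clauses.
Clauses are separated by ^.
Counting the conjuncts: 5 clauses.

5


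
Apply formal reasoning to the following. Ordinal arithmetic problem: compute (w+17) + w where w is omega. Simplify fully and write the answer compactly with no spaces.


Compute (w+17) + w.
Ordinal + is associative but NOT commutative; for finite n>0, n + w = w but w + n stays w+n.
(w+17) + w = w + (17+w) = w + w = w*2 (the finite tail 17 is absorbed by the right w).
Result = w*2

w*2


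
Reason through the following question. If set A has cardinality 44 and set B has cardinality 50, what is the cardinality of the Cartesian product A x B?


The Cartesian product A x B contains all ordered pairs (a, b).
|A x B| = |A| * |B| = 44 * 50 = 2200

2200


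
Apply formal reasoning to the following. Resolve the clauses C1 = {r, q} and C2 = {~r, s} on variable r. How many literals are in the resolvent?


Remove r from C1 and ~r from C2.
C1 remainder: {q}
C2 remainder: {s}
Union (resolvent): {q, s}
Resolvent has 2 literal(s).

2


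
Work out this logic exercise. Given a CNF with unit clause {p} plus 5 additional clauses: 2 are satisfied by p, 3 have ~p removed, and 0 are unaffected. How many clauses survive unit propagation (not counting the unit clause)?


Satisfied (removed): 2
Shortened (remain): 3
Unchanged (remain): 0
Remaining = 3 + 0 = 3

3


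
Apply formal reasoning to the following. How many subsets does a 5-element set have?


The power set of a set with n elements has 2^n elements.
|P(S)| = 2^5 = 32

32


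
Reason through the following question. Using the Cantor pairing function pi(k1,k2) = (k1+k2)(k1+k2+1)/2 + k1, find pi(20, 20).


k1 + k2 = 40
(k1+k2)(k1+k2+1)/2 = 40 * 41 / 2 = 820
pi = 820 + 20 = 840

840


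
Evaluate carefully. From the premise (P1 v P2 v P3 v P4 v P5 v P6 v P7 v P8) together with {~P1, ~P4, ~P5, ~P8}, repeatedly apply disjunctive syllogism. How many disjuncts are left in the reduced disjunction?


Original disjuncts (8): P1, P2, P3, P4, P5, P6, P7, P8
Negated (eliminate): ~P1, ~P4, ~P5, ~P8
Remaining disjuncts: P2, P3, P6, P7
Count = 8 - 4 = 4

4


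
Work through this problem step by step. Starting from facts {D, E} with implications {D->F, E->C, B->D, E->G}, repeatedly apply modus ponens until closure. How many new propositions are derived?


Initial facts: {D, E}
Apply modus ponens to closure:
  D and D->F  =>  F
  E and E->C  =>  C
  E and E->G  =>  G
Final known: {C, D, E, F, G}
New propositions: {C, F, G}
Count = 3

3


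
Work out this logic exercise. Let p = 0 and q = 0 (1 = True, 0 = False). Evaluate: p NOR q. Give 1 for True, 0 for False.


p = 0, q = 0
Operation: p NOR q
Evaluate: 0 NOR 0 = 1

1


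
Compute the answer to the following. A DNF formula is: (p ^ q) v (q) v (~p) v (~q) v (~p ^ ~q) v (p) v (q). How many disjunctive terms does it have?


A DNF formula is a disjunction of terms (conjunctions).
Terms are separated by v.
Counting the disjuncts: 7 terms.

7


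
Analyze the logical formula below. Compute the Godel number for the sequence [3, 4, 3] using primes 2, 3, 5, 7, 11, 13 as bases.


Encode each element as an exponent of the corresponding prime:
  2^3 = 8
  3^4 = 81
  5^3 = 125
Product = 8 * 81 * 125 = 81000

81000


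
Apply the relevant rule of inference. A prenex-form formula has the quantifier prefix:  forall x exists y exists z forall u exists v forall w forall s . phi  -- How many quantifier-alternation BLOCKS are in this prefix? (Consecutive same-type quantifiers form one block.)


Quantifier-type sequence: A E E A E A A  (A=forall, E=exists)
Group into maximal same-type runs:
  Ax1 | Ex2 | Ax1 | Ex1 | Ax2
Number of blocks = 5

5


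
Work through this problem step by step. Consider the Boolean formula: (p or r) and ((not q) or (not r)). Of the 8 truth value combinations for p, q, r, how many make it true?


Evaluate all 8 assignments for p, q, r:
p=0, q=0, r=0: 0
p=0, q=0, r=1: 1
p=0, q=1, r=0: 0
p=0, q=1, r=1: 0
p=1, q=0, r=0: 1
p=1, q=0, r=1: 1
p=1, q=1, r=0: 1
p=1, q=1, r=1: 0
Satisfying count = 4

4


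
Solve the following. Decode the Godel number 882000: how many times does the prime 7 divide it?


Factorize 882000 by dividing by 7 repeatedly.
Division steps: 7 divides 882000 exactly 2 time(s).
Exponent of 7 = 2

2


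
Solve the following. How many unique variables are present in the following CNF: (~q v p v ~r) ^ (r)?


Identify each variable that appears in the formula.
Variables found: p, q, r
Count = 3

3


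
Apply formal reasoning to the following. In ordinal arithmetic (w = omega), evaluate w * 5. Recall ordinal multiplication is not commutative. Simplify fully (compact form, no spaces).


Compute w * 5.
Ordinal * is associative and left-distributive over +, but NOT commutative; for finite n>1, n*w = w but w*n stays w*n.
w * 5 means 5 copies of w concatenated: w*5.
Result = w*5

w*5


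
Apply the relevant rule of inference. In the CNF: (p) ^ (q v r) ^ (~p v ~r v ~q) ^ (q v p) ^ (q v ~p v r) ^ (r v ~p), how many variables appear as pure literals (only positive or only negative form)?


Check each variable for pure literal status:
p: mixed (not pure)
q: mixed (not pure)
r: mixed (not pure)
Pure literal count = 0

0


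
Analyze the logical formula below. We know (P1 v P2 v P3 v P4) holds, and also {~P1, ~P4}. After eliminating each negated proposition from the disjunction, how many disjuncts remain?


Original disjuncts (4): P1, P2, P3, P4
Negated (eliminate): ~P1, ~P4
Remaining disjuncts: P2, P3
Count = 4 - 2 = 2

2


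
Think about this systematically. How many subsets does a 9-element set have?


The power set of a set with n elements has 2^n elements.
|P(S)| = 2^9 = 512

512


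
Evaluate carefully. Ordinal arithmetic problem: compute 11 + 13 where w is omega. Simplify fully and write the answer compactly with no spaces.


Compute 11 + 13.
Ordinal + is associative but NOT commutative; for finite n>0, n + w = w but w + n stays w+n.
Both operands finite; ordinal + agrees with natural +: 11 + 13 = 24.
Result = 24

24


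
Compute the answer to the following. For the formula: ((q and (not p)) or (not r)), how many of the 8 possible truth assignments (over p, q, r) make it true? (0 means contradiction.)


Check all 8 assignments:
p=0, q=0, r=0: 1
p=0, q=0, r=1: 0
p=0, q=1, r=0: 1
p=0, q=1, r=1: 1
p=1, q=0, r=0: 1
p=1, q=0, r=1: 0
p=1, q=1, r=0: 1
p=1, q=1, r=1: 0
Count of True = 5

5


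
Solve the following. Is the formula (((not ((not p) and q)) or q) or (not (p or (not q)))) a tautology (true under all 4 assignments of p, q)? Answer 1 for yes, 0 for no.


Check all 4 assignments:
p=0, q=0: 1
p=0, q=1: 1
p=1, q=0: 1
p=1, q=1: 1
Satisfying count = 4/4.
Tautology iff count = 4: yes.

1


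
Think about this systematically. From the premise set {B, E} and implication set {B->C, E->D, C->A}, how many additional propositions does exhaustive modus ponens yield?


Initial facts: {B, E}
Apply modus ponens to closure:
  B and B->C  =>  C
  E and E->D  =>  D
  C and C->A  =>  A
Final known: {A, B, C, D, E}
New propositions: {A, C, D}
Count = 3

3


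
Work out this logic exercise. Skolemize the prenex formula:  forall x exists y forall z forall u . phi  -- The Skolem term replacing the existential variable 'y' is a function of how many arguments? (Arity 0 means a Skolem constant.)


Quantifier prefix: forall x exists y forall z forall u
'y' is existentially quantified at position 2.
Universal variables preceding it: x
Skolem function arity = 1

1


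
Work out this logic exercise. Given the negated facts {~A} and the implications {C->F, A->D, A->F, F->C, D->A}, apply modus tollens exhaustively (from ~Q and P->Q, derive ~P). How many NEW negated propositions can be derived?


Initial negated facts: {~A}
Apply modus tollens to closure:
  ~A and D->A  =>  ~D
Final negated: {~A, ~D}
New negations: {~D}
Count = 1

1


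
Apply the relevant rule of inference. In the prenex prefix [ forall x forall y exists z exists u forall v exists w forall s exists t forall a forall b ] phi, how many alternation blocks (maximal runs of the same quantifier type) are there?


Quantifier-type sequence: A A E E A E A E A A  (A=forall, E=exists)
Group into maximal same-type runs:
  Ax2 | Ex2 | Ax1 | Ex1 | Ax1 | Ex1 | Ax2
Number of blocks = 7

7


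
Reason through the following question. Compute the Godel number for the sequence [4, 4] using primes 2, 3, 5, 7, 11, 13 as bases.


Encode each element as an exponent of the corresponding prime:
  2^4 = 16
  3^4 = 81
Product = 16 * 81 = 1296

1296


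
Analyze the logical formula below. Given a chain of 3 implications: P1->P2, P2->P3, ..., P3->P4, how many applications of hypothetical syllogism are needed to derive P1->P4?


With 3 implications in a chain connecting 4 propositions:
P1->P2, P2->P3, ..., P3->P4
Steps needed = (number of implications) - 1 = 3 - 1 = 2

2


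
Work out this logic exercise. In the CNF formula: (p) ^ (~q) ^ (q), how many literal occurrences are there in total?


Counting literals in each clause:
Clause 1: 1 literal(s)
Clause 2: 1 literal(s)
Clause 3: 1 literal(s)
Total = 3

3


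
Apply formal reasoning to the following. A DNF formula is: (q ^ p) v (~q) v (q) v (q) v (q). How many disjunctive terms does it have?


A DNF formula is a disjunction of terms (conjunctions).
Terms are separated by v.
Counting the disjuncts: 5 terms.

5


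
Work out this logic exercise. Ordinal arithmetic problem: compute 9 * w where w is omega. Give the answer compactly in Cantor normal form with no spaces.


Compute 9 * w.
Ordinal * is associative and left-distributive over +, but NOT commutative; for finite n>1, n*w = w but w*n stays w*n.
For finite n>0, n * w = sup{n*k : k<w} = w. So 9 * w = w.
Result = w

w


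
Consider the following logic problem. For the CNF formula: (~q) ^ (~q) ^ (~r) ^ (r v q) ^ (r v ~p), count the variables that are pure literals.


Check each variable for pure literal status:
p: pure negative
q: mixed (not pure)
r: mixed (not pure)
Pure literal count = 1

1


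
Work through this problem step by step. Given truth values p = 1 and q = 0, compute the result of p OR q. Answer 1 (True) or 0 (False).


p = 1, q = 0
Operation: p OR q
Evaluate: 1 OR 0 = 1

1


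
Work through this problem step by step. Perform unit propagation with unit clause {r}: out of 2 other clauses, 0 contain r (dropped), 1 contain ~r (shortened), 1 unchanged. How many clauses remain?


Satisfied (removed): 0
Shortened (remain): 1
Unchanged (remain): 1
Remaining = 1 + 1 = 2

2


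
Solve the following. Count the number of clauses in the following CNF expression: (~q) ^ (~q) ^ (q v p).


A CNF formula is a conjunction of clauses.
Clauses are separated by ^.
Counting the conjuncts: 3 clauses.

3


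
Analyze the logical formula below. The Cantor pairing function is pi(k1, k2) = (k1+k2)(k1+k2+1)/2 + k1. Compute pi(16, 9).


k1 + k2 = 25
(k1+k2)(k1+k2+1)/2 = 25 * 26 / 2 = 325
pi = 325 + 16 = 341

341


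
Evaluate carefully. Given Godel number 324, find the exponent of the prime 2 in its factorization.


Factorize 324 by dividing by 2 repeatedly.
Division steps: 2 divides 324 exactly 2 time(s).
Exponent of 2 = 2

2


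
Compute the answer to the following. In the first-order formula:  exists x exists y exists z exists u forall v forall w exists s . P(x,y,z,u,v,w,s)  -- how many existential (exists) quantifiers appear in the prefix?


Quantifier prefix: exists x exists y exists z exists u forall v forall w exists s
Mark each quantifier type:
  E E E E U U E
Universal count = 2, Existential count = 5
Asked for existential (exists) quantifiers: 5

5


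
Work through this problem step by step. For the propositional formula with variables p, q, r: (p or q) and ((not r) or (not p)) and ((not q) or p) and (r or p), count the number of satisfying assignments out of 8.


Evaluate all 8 assignments for p, q, r:
p=0, q=0, r=0: 0
p=0, q=0, r=1: 0
p=0, q=1, r=0: 0
p=0, q=1, r=1: 0
p=1, q=0, r=0: 1
p=1, q=0, r=1: 0
p=1, q=1, r=0: 1
p=1, q=1, r=1: 0
Satisfying count = 2

2


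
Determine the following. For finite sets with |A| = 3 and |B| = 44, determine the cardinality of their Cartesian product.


The Cartesian product A x B contains all ordered pairs (a, b).
|A x B| = |A| * |B| = 3 * 44 = 132

132


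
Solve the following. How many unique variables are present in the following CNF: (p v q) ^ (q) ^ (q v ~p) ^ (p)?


Identify each variable that appears in the formula.
Variables found: p, q
Count = 2

2


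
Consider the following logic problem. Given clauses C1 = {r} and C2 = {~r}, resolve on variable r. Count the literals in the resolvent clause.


Remove r from C1 and ~r from C2.
C1 remainder: {}
C2 remainder: {}
Union (resolvent): {} (empty clause)
Resolvent has 0 literal(s).

0


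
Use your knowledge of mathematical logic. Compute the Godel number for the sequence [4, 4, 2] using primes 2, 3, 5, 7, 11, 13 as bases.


Encode each element as an exponent of the corresponding prime:
  2^4 = 16
  3^4 = 81
  5^2 = 25
Product = 16 * 81 * 25 = 32400

32400


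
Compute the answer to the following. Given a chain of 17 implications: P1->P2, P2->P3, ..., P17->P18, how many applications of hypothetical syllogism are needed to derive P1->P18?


With 17 implications in a chain connecting 18 propositions:
P1->P2, P2->P3, ..., P17->P18
Steps needed = (number of implications) - 1 = 17 - 1 = 16

16


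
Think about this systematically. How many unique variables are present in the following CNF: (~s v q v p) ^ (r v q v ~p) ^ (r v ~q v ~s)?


Identify each variable that appears in the formula.
Variables found: p, q, r, s
Count = 4

4


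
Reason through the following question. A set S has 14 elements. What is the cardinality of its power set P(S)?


The power set of a set with n elements has 2^n elements.
|P(S)| = 2^14 = 16384

16384


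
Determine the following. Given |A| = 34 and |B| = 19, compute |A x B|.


The Cartesian product A x B contains all ordered pairs (a, b).
|A x B| = |A| * |B| = 34 * 19 = 646

646


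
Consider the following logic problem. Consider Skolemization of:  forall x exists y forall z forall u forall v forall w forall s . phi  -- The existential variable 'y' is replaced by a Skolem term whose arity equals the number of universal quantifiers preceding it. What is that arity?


Quantifier prefix: forall x exists y forall z forall u forall v forall w forall s
'y' is existentially quantified at position 2.
Universal variables preceding it: x
Skolem function arity = 1

1


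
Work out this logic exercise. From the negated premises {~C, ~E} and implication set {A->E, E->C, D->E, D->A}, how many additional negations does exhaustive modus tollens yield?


Initial negated facts: {~C, ~E}
Apply modus tollens to closure:
  ~E and A->E  =>  ~A
  ~E and D->E  =>  ~D
Final negated: {~A, ~C, ~D, ~E}
New negations: {~A, ~D}
Count = 2

2


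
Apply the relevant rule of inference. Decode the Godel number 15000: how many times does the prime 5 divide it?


Factorize 15000 by dividing by 5 repeatedly.
Division steps: 5 divides 15000 exactly 4 time(s).
Exponent of 5 = 4

4


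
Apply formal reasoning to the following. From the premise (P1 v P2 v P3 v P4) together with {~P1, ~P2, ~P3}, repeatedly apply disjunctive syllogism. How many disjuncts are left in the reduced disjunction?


Original disjuncts (4): P1, P2, P3, P4
Negated (eliminate): ~P1, ~P2, ~P3
Remaining disjuncts: P4
Count = 4 - 3 = 1

1


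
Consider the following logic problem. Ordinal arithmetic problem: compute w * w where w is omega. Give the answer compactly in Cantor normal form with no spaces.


Compute w * w.
Ordinal * is associative and left-distributive over +, but NOT commutative; for finite n>1, n*w = w but w*n stays w*n.
w * w = w^2 by definition.
Result = w^2

w^2


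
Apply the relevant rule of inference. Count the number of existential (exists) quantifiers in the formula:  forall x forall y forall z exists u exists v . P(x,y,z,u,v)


Quantifier prefix: forall x forall y forall z exists u exists v
Mark each quantifier type:
  U U U E E
Universal count = 3, Existential count = 2
Asked for existential (exists) quantifiers: 2

2


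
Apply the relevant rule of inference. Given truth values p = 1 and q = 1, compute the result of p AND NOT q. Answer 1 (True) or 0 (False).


p = 1, q = 1
Operation: p AND NOT q
Evaluate: 1 AND NOT 1 = 0

0


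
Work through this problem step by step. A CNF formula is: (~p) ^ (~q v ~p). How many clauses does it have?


A CNF formula is a conjunction of clauses.
Clauses are separated by ^.
Counting the conjuncts: 2 clauses.

2


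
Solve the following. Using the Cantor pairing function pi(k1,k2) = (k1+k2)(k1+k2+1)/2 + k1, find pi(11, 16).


k1 + k2 = 27
(k1+k2)(k1+k2+1)/2 = 27 * 28 / 2 = 378
pi = 378 + 11 = 389

389


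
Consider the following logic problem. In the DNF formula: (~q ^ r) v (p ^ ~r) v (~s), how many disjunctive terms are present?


A DNF formula is a disjunction of terms (conjunctions).
Terms are separated by v.
Counting the disjuncts: 3 terms.

3


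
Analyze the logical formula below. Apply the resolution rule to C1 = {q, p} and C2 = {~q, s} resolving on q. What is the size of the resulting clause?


Remove q from C1 and ~q from C2.
C1 remainder: {p}
C2 remainder: {s}
Union (resolvent): {p, s}
Resolvent has 2 literal(s).

2


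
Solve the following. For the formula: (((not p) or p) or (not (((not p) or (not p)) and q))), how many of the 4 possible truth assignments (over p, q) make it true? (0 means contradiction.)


Check all 4 assignments:
p=0, q=0: 1
p=0, q=1: 1
p=1, q=0: 1
p=1, q=1: 1
Count of True = 4

4


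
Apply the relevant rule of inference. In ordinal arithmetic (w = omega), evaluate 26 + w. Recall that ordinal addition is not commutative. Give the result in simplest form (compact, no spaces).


Compute 26 + w.
Ordinal + is associative but NOT commutative; for finite n>0, n + w = w but w + n stays w+n.
Any finite left addend is absorbed by w on the right: 26 + w = w.
Result = w

w


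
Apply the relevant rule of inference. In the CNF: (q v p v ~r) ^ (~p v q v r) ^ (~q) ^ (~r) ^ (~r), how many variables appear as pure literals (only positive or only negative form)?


Check each variable for pure literal status:
p: mixed (not pure)
q: mixed (not pure)
r: mixed (not pure)
Pure literal count = 0

0


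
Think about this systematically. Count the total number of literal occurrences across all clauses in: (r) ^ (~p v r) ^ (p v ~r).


Counting literals in each clause:
Clause 1: 1 literal(s)
Clause 2: 2 literal(s)
Clause 3: 2 literal(s)
Total = 5

5


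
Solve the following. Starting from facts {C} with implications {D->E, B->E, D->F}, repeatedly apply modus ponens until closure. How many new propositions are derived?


Initial facts: {C}
Apply modus ponens to closure:
  (no implication fires)
Final known: {C}
New propositions: {(none)}
Count = 0

0


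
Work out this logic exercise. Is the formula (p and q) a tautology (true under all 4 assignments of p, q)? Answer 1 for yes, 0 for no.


Check all 4 assignments:
p=0, q=0: 0
p=0, q=1: 0
p=1, q=0: 0
p=1, q=1: 1
Satisfying count = 1/4.
Tautology iff count = 4: no.

0


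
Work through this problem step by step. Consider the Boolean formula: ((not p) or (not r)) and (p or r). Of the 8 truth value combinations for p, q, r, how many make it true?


Evaluate all 8 assignments for p, q, r:
p=0, q=0, r=0: 0
p=0, q=0, r=1: 1
p=0, q=1, r=0: 0
p=0, q=1, r=1: 1
p=1, q=0, r=0: 1
p=1, q=0, r=1: 0
p=1, q=1, r=0: 1
p=1, q=1, r=1: 0
Satisfying count = 4

4


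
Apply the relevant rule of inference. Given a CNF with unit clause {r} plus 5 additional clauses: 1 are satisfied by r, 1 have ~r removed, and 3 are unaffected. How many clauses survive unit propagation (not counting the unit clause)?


Satisfied (removed): 1
Shortened (remain): 1
Unchanged (remain): 3
Remaining = 1 + 3 = 4

4


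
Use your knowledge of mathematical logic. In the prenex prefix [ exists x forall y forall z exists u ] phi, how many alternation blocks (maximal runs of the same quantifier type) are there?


Quantifier-type sequence: E A A E  (A=forall, E=exists)
Group into maximal same-type runs:
  Ex1 | Ax2 | Ex1
Number of blocks = 3

3


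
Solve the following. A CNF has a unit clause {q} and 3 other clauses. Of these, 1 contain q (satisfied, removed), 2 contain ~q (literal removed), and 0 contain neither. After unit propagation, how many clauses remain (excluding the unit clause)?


Satisfied (removed): 1
Shortened (remain): 2
Unchanged (remain): 0
Remaining = 2 + 0 = 2

2


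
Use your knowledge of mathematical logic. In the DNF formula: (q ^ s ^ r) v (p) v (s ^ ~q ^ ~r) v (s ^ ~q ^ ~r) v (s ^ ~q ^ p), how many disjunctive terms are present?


A DNF formula is a disjunction of terms (conjunctions).
Terms are separated by v.
Counting the disjuncts: 5 terms.

5


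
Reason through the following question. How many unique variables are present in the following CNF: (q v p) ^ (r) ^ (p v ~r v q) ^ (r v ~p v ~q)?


Identify each variable that appears in the formula.
Variables found: p, q, r
Count = 3

3


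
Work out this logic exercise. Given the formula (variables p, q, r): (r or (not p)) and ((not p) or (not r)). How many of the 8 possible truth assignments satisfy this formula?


Evaluate all 8 assignments for p, q, r:
p=0, q=0, r=0: 1
p=0, q=0, r=1: 1
p=0, q=1, r=0: 1
p=0, q=1, r=1: 1
p=1, q=0, r=0: 0
p=1, q=0, r=1: 0
p=1, q=1, r=0: 0
p=1, q=1, r=1: 0
Satisfying count = 4

4


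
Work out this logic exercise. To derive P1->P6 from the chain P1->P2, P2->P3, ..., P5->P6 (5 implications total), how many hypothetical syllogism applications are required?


With 5 implications in a chain connecting 6 propositions:
P1->P2, P2->P3, ..., P5->P6
Steps needed = (number of implications) - 1 = 5 - 1 = 4

4


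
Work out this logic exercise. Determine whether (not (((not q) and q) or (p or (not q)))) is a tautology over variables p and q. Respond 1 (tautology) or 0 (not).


Check all 4 assignments:
p=0, q=0: 0
p=0, q=1: 1
p=1, q=0: 0
p=1, q=1: 0
Satisfying count = 1/4.
Tautology iff count = 4: no.

0


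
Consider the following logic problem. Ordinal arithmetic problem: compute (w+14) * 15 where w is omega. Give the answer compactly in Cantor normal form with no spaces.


Compute (w+14) * 15.
Ordinal * is associative and left-distributive over +, but NOT commutative; for finite n>1, n*w = w but w*n stays w*n.
(w+14) * 15 = (w+14) repeated 15 times. Each intermediate +14 is absorbed by the following w; only the last survives: w*15+14.
Result = w*15+14

w*15+14


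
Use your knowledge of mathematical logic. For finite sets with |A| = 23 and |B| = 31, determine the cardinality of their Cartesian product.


The Cartesian product A x B contains all ordered pairs (a, b).
|A x B| = |A| * |B| = 23 * 31 = 713

713


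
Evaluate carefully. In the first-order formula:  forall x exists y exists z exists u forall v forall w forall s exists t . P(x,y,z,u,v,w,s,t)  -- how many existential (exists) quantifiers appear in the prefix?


Quantifier prefix: forall x exists y exists z exists u forall v forall w forall s exists t
Mark each quantifier type:
  U E E E U U U E
Universal count = 4, Existential count = 4
Asked for existential (exists) quantifiers: 4

4


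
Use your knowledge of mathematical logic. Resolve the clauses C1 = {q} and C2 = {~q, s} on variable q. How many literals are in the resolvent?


Remove q from C1 and ~q from C2.
C1 remainder: {}
C2 remainder: {s}
Union (resolvent): {s}
Resolvent has 1 literal(s).

1


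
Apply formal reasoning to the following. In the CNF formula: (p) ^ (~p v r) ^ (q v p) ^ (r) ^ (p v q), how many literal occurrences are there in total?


Counting literals in each clause:
Clause 1: 1 literal(s)
Clause 2: 2 literal(s)
Clause 3: 2 literal(s)
Clause 4: 1 literal(s)
Clause 5: 2 literal(s)
Total = 8

8


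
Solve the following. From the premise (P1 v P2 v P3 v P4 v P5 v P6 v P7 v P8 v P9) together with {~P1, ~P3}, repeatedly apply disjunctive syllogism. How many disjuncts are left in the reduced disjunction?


Original disjuncts (9): P1, P2, P3, P4, P5, P6, P7, P8, P9
Negated (eliminate): ~P1, ~P3
Remaining disjuncts: P2, P4, P5, P6, P7, P8, P9
Count = 9 - 2 = 7

7


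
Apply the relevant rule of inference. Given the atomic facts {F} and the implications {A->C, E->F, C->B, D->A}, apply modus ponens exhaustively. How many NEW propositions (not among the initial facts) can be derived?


Initial facts: {F}
Apply modus ponens to closure:
  (no implication fires)
Final known: {F}
New propositions: {(none)}
Count = 0

0


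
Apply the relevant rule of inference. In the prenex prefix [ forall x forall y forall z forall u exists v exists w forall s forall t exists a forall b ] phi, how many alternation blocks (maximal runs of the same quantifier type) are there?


Quantifier-type sequence: A A A A E E A A E A  (A=forall, E=exists)
Group into maximal same-type runs:
  Ax4 | Ex2 | Ax2 | Ex1 | Ax1
Number of blocks = 5

5


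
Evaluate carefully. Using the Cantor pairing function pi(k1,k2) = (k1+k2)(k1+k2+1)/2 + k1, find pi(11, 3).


k1 + k2 = 14
(k1+k2)(k1+k2+1)/2 = 14 * 15 / 2 = 105
pi = 105 + 11 = 116

116


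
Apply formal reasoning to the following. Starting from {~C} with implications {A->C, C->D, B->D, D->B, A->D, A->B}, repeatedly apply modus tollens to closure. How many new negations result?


Initial negated facts: {~C}
Apply modus tollens to closure:
  ~C and A->C  =>  ~A
Final negated: {~A, ~C}
New negations: {~A}
Count = 1

1


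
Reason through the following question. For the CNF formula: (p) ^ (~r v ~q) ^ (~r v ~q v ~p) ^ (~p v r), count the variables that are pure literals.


Check each variable for pure literal status:
p: mixed (not pure)
q: pure negative
r: mixed (not pure)
Pure literal count = 1

1
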